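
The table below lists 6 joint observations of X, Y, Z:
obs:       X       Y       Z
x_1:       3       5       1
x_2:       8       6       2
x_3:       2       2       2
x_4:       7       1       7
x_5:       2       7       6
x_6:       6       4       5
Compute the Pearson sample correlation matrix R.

Step 1 — column means:
  mean(X) = (3 + 8 + 2 + 7 + 2 + 6) / 6 = 28/6 = 4.6667
  mean(Y) = (5 + 6 + 2 + 1 + 7 + 4) / 6 = 25/6 = 4.1667
  mean(Z) = (1 + 2 + 2 + 7 + 6 + 5) / 6 = 23/6 = 3.8333

Step 2 — sample variances and covariances s[i,j] = (1/(n-1)) · Σ_k (x_{k,i} - mean_i) · (x_{k,j} - mean_j), with n-1 = 5:
  s[X,X] = ((-1.6667)·(-1.6667) + (3.3333)·(3.3333) + (-2.6667)·(-2.6667) + (2.3333)·(2.3333) + (-2.6667)·(-2.6667) + (1.3333)·(1.3333)) / 5 = 35.3333/5 = 7.0667
  s[X,Y] = ((-1.6667)·(0.8333) + (3.3333)·(1.8333) + (-2.6667)·(-2.1667) + (2.3333)·(-3.1667) + (-2.6667)·(2.8333) + (1.3333)·(-0.1667)) / 5 = -4.6667/5 = -0.9333
  s[X,Z] = ((-1.6667)·(-2.8333) + (3.3333)·(-1.8333) + (-2.6667)·(-1.8333) + (2.3333)·(3.1667) + (-2.6667)·(2.1667) + (1.3333)·(1.1667)) / 5 = 6.6667/5 = 1.3333
  s[Y,Y] = ((0.8333)·(0.8333) + (1.8333)·(1.8333) + (-2.1667)·(-2.1667) + (-3.1667)·(-3.1667) + (2.8333)·(2.8333) + (-0.1667)·(-0.1667)) / 5 = 26.8333/5 = 5.3667
  s[Y,Z] = ((0.8333)·(-2.8333) + (1.8333)·(-1.8333) + (-2.1667)·(-1.8333) + (-3.1667)·(3.1667) + (2.8333)·(2.1667) + (-0.1667)·(1.1667)) / 5 = -5.8333/5 = -1.1667
  s[Z,Z] = ((-2.8333)·(-2.8333) + (-1.8333)·(-1.8333) + (-1.8333)·(-1.8333) + (3.1667)·(3.1667) + (2.1667)·(2.1667) + (1.1667)·(1.1667)) / 5 = 30.8333/5 = 6.1667
  Sample standard deviations s_i = √(s[i,i]):
  s(X) = √(7.0667) = 2.6583
  s(Y) = √(5.3667) = 2.3166
  s(Z) = √(6.1667) = 2.4833

Step 3 — r_{ij} = s_{ij} / (s_i · s_j):
  r[X,X] = 1 (diagonal).
  r[X,Y] = -0.9333 / (2.6583 · 2.3166) = -0.9333 / 6.1583 = -0.1516
  r[X,Z] = 1.3333 / (2.6583 · 2.4833) = 1.3333 / 6.6013 = 0.202
  r[Y,Y] = 1 (diagonal).
  r[Y,Z] = -1.1667 / (2.3166 · 2.4833) = -1.1667 / 5.7528 = -0.2028
  r[Z,Z] = 1 (diagonal).

R is symmetric with unit diagonal. Assembling:

R = [[1, -0.1516, 0.202],
 [-0.1516, 1, -0.2028],
 [0.202, -0.2028, 1]]


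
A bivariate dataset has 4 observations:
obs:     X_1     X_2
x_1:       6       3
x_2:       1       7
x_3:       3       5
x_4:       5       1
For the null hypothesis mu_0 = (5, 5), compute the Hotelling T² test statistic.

Step 1 — sample mean vector:
  mean(X_1) = (6 + 1 + 3 + 5) / 4 = 15/4 = 3.75
  mean(X_2) = (3 + 7 + 5 + 1) / 4 = 16/4 = 4
  x̄ = (3.75, 4),  deviation x̄ - mu_0 = (3.75, 4) - (5, 5) = (-1.25, -1).

Step 2 — sample covariance matrix, S[i,j] = (1/(n-1)) · Σ_k (x_{k,i} - mean_i) · (x_{k,j} - mean_j), divisor n-1 = 3:
  S[X_1,X_1] = ((2.25)·(2.25) + (-2.75)·(-2.75) + (-0.75)·(-0.75) + (1.25)·(1.25)) / 3 = 14.75/3 = 4.9167
  S[X_1,X_2] = ((2.25)·(-1) + (-2.75)·(3) + (-0.75)·(1) + (1.25)·(-3)) / 3 = -15/3 = -5
  S[X_2,X_2] = ((-1)·(-1) + (3)·(3) + (1)·(1) + (-3)·(-3)) / 3 = 20/3 = 6.6667
  S = [[4.9167, -5],
 [-5, 6.6667]].

Step 3 — invert S. det(S) = 4.9167·6.6667 - (-5)² = 7.7778.
  S^{-1} = (1/det) · [[d, -b], [-b, a]] = [[0.8571, 0.6429],
 [0.6429, 0.6321]].

Step 4 — quadratic form (x̄ - mu_0)^T · S^{-1} · (x̄ - mu_0):
  S^{-1} · (x̄ - mu_0) = (-1.7143, -1.4357),
  (x̄ - mu_0)^T · [...] = (-1.25)·(-1.7143) + (-1)·(-1.4357) = 3.5786.

Step 5 — scale by n: T² = 4 · 3.5786 = 14.3143.

T² ≈ 14.3143


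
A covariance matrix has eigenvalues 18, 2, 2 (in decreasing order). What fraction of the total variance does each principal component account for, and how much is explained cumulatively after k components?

Step 1 — total variance = trace(Sigma) = Σ λ_i = 18 + 2 + 2 = 22.

Step 2 — fraction explained by component i = λ_i / Σ λ:
  PC1: 18/22 = 0.8182
  PC2: 2/22 = 0.0909
  PC3: 2/22 = 0.0909

Step 3 — cumulative fraction after k components = (λ_1 + ... + λ_k) / Σ λ:
  k = 1: 18/22 = 0.8182
  k = 2: (18 + 2)/22 = 20/22 = 0.9091
  k = 3: (18 + 2 + 2)/22 = 22/22 = 1

Summary (fraction, with percent):

explained: PC1 0.8182 (81.82%), PC2 0.0909 (9.09%), PC3 0.0909 (9.09%);  cumulative: 0.8182, 0.9091, 1


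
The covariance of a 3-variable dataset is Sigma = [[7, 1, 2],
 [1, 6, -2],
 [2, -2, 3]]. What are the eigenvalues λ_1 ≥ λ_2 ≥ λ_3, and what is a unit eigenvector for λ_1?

Step 1 — characteristic polynomial p(λ) = det(λI - Sigma) = λ³ - tr·λ² + c_1·λ - det, where tr = trace, c_1 = sum of the principal 2×2 minors, det = det(Sigma):
  tr = 7 + 6 + 3 = 16,
  c_1 = (7·6 - (1)²) + (7·3 - (2)²) + (6·3 - (-2)²) = 41 + 17 + 14 = 72,
  det = 7·(6·3 - (-2)²) - (1)·((1)·3 - (-2)·(2)) + (2)·((1)·(-2) - 6·(2)) = 7·(14) - (1)·(7) + (2)·(-14) = 63.
  So p(λ) = λ³ - 16λ² + 72λ - 63.
Step 2 — look for an integer root (rational root theorem: any rational root is an integer divisor of 63). Testing λ = 7:
  p(7) = 343 - 784 + 504 - 63 = 0  ✓
  Dividing out (λ - 7): p(λ) = (λ - 7)(λ² - 9λ + 9).
Step 3 — remaining eigenvalues from the quadratic λ² - 9λ + 9 = 0:
  Δ = 9² - 4·9 = 81 - 36 = 45,  λ = (9 ± √45)/2 = (9 ± 6.7082)/2 ≈ 7.8541 or 1.1459.
  Sorted: λ_1 = 7.8541,  λ_2 = 7,  λ_3 = 1.1459  (check: sum = 16 = tr ✓).

Step 4 — unit eigenvector for λ_1 ≈ 7.8541: v spans the null space of (Sigma - λ_1 I), whose rows are
  r_1 = (-0.8541, 1, 2),  r_2 = (1, -1.8541, -2),  r_3 = (2, -2, -4.8541).
  v is orthogonal to every row, so take v ∝ r_1 × r_2 = ((1)·(-2) - (2)·(-1.8541), (2)·(1) - (-0.8541)·(-2), (-0.8541)·(-1.8541) - (1)·(1)) ≈ (1.7082, 0.2918, 0.5836).
  Let u = (1.7082, 0.2918, 0.5836).
  ||u|| = √((1.7082)² + (0.2918)² + (0.5836)²) = √(3.3437) ≈ 1.8286,  v_1 = u/||u|| ≈ (0.9342, 0.1596, 0.3192) (||v_1|| = 1).

λ_1 = 7.8541,  λ_2 = 7,  λ_3 = 1.1459;  v_1 ≈ (0.9342, 0.1596, 0.3192)


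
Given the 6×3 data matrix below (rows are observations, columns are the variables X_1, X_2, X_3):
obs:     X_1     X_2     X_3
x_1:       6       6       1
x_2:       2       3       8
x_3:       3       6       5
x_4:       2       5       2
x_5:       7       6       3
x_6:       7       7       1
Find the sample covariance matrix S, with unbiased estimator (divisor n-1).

Step 1 — column means:
  mean(X_1) = (6 + 2 + 3 + 2 + 7 + 7) / 6 = 27/6 = 4.5
  mean(X_2) = (6 + 3 + 6 + 5 + 6 + 7) / 6 = 33/6 = 5.5
  mean(X_3) = (1 + 8 + 5 + 2 + 3 + 1) / 6 = 20/6 = 3.3333

Step 2 — sample covariance S[i,j] = (1/(n-1)) · Σ_k (x_{k,i} - mean_i) · (x_{k,j} - mean_j), with n-1 = 5.
  S[X_1,X_1] = ((1.5)·(1.5) + (-2.5)·(-2.5) + (-1.5)·(-1.5) + (-2.5)·(-2.5) + (2.5)·(2.5) + (2.5)·(2.5)) / 5 = 29.5/5 = 5.9
  S[X_1,X_2] = ((1.5)·(0.5) + (-2.5)·(-2.5) + (-1.5)·(0.5) + (-2.5)·(-0.5) + (2.5)·(0.5) + (2.5)·(1.5)) / 5 = 12.5/5 = 2.5
  S[X_1,X_3] = ((1.5)·(-2.3333) + (-2.5)·(4.6667) + (-1.5)·(1.6667) + (-2.5)·(-1.3333) + (2.5)·(-0.3333) + (2.5)·(-2.3333)) / 5 = -21/5 = -4.2
  S[X_2,X_2] = ((0.5)·(0.5) + (-2.5)·(-2.5) + (0.5)·(0.5) + (-0.5)·(-0.5) + (0.5)·(0.5) + (1.5)·(1.5)) / 5 = 9.5/5 = 1.9
  S[X_2,X_3] = ((0.5)·(-2.3333) + (-2.5)·(4.6667) + (0.5)·(1.6667) + (-0.5)·(-1.3333) + (0.5)·(-0.3333) + (1.5)·(-2.3333)) / 5 = -15/5 = -3
  S[X_3,X_3] = ((-2.3333)·(-2.3333) + (4.6667)·(4.6667) + (1.6667)·(1.6667) + (-1.3333)·(-1.3333) + (-0.3333)·(-0.3333) + (-2.3333)·(-2.3333)) / 5 = 37.3333/5 = 7.4667

S is symmetric (S[j,i] = S[i,j]). Assembling:

S = [[5.9, 2.5, -4.2],
 [2.5, 1.9, -3],
 [-4.2, -3, 7.4667]]


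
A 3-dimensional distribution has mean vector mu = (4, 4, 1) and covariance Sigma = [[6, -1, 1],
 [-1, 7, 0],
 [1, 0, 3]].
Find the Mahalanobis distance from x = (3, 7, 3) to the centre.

Step 1 — centre the observation: (x - mu) = (-1, 3, 2).

Step 2 — invert Sigma (cofactor / det for 3×3, or solve directly):
  Sigma^{-1} = [[0.181, 0.0259, -0.0603],
 [0.0259, 0.1466, -0.0086],
 [-0.0603, -0.0086, 0.3534]].

Step 3 — form the quadratic (x - mu)^T · Sigma^{-1} · (x - mu):
  Sigma^{-1} · (x - mu) = (-0.2241, 0.3966, 0.7414).
  (x - mu)^T · [Sigma^{-1} · (x - mu)] = (-1)·(-0.2241) + (3)·(0.3966) + (2)·(0.7414) = 2.8966.

Step 4 — take square root: d = √(2.8966) ≈ 1.7019.

d(x, mu) = √(2.8966) ≈ 1.7019


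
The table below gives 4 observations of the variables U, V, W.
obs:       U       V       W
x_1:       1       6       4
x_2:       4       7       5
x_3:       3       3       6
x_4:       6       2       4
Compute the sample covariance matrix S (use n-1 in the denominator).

Step 1 — column means:
  mean(U) = (1 + 4 + 3 + 6) / 4 = 14/4 = 3.5
  mean(V) = (6 + 7 + 3 + 2) / 4 = 18/4 = 4.5
  mean(W) = (4 + 5 + 6 + 4) / 4 = 19/4 = 4.75

Step 2 — sample covariance S[i,j] = (1/(n-1)) · Σ_k (x_{k,i} - mean_i) · (x_{k,j} - mean_j), with n-1 = 3.
  S[U,U] = ((-2.5)·(-2.5) + (0.5)·(0.5) + (-0.5)·(-0.5) + (2.5)·(2.5)) / 3 = 13/3 = 4.3333
  S[U,V] = ((-2.5)·(1.5) + (0.5)·(2.5) + (-0.5)·(-1.5) + (2.5)·(-2.5)) / 3 = -8/3 = -2.6667
  S[U,W] = ((-2.5)·(-0.75) + (0.5)·(0.25) + (-0.5)·(1.25) + (2.5)·(-0.75)) / 3 = -0.5/3 = -0.1667
  S[V,V] = ((1.5)·(1.5) + (2.5)·(2.5) + (-1.5)·(-1.5) + (-2.5)·(-2.5)) / 3 = 17/3 = 5.6667
  S[V,W] = ((1.5)·(-0.75) + (2.5)·(0.25) + (-1.5)·(1.25) + (-2.5)·(-0.75)) / 3 = -0.5/3 = -0.1667
  S[W,W] = ((-0.75)·(-0.75) + (0.25)·(0.25) + (1.25)·(1.25) + (-0.75)·(-0.75)) / 3 = 2.75/3 = 0.9167

S is symmetric (S[j,i] = S[i,j]). Assembling:

S = [[4.3333, -2.6667, -0.1667],
 [-2.6667, 5.6667, -0.1667],
 [-0.1667, -0.1667, 0.9167]]


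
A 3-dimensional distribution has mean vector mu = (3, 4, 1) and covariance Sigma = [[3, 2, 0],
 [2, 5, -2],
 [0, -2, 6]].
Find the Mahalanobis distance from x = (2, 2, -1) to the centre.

Step 1 — centre the observation: (x - mu) = (-1, -2, -2).

Step 2 — invert Sigma (cofactor / det for 3×3, or solve directly):
  Sigma^{-1} = [[0.4815, -0.2222, -0.0741],
 [-0.2222, 0.3333, 0.1111],
 [-0.0741, 0.1111, 0.2037]].

Step 3 — form the quadratic (x - mu)^T · Sigma^{-1} · (x - mu):
  Sigma^{-1} · (x - mu) = (0.1111, -0.6667, -0.5556).
  (x - mu)^T · [Sigma^{-1} · (x - mu)] = (-1)·(0.1111) + (-2)·(-0.6667) + (-2)·(-0.5556) = 2.3333.

Step 4 — take square root: d = √(2.3333) ≈ 1.5275.

d(x, mu) = √(2.3333) ≈ 1.5275


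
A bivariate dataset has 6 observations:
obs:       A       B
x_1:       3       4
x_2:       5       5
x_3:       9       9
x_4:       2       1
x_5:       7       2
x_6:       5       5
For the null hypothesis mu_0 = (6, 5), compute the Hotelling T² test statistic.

Step 1 — sample mean vector:
  mean(A) = (3 + 5 + 9 + 2 + 7 + 5) / 6 = 31/6 = 5.1667
  mean(B) = (4 + 5 + 9 + 1 + 2 + 5) / 6 = 26/6 = 4.3333
  x̄ = (5.1667, 4.3333),  deviation x̄ - mu_0 = (5.1667, 4.3333) - (6, 5) = (-0.8333, -0.6667).

Step 2 — sample covariance matrix, S[i,j] = (1/(n-1)) · Σ_k (x_{k,i} - mean_i) · (x_{k,j} - mean_j), divisor n-1 = 5:
  S[A,A] = ((-2.1667)·(-2.1667) + (-0.1667)·(-0.1667) + (3.8333)·(3.8333) + (-3.1667)·(-3.1667) + (1.8333)·(1.8333) + (-0.1667)·(-0.1667)) / 5 = 32.8333/5 = 6.5667
  S[A,B] = ((-2.1667)·(-0.3333) + (-0.1667)·(0.6667) + (3.8333)·(4.6667) + (-3.1667)·(-3.3333) + (1.8333)·(-2.3333) + (-0.1667)·(0.6667)) / 5 = 24.6667/5 = 4.9333
  S[B,B] = ((-0.3333)·(-0.3333) + (0.6667)·(0.6667) + (4.6667)·(4.6667) + (-3.3333)·(-3.3333) + (-2.3333)·(-2.3333) + (0.6667)·(0.6667)) / 5 = 39.3333/5 = 7.8667
  S = [[6.5667, 4.9333],
 [4.9333, 7.8667]].

Step 3 — invert S. det(S) = 6.5667·7.8667 - (4.9333)² = 27.32.
  S^{-1} = (1/det) · [[d, -b], [-b, a]] = [[0.2879, -0.1806],
 [-0.1806, 0.2404]].

Step 4 — quadratic form (x̄ - mu_0)^T · S^{-1} · (x̄ - mu_0):
  S^{-1} · (x̄ - mu_0) = (-0.1196, -0.0098),
  (x̄ - mu_0)^T · [...] = (-0.8333)·(-0.1196) + (-0.6667)·(-0.0098) = 0.1061.

Step 5 — scale by n: T² = 6 · 0.1061 = 0.6369.

T² ≈ 0.6369


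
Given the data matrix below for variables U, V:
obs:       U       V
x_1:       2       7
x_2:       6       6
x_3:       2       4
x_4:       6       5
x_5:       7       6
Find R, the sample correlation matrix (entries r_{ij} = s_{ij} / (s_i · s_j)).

Step 1 — column means:
  mean(U) = (2 + 6 + 2 + 6 + 7) / 5 = 23/5 = 4.6
  mean(V) = (7 + 6 + 4 + 5 + 6) / 5 = 28/5 = 5.6

Step 2 — sample variances and covariances s[i,j] = (1/(n-1)) · Σ_k (x_{k,i} - mean_i) · (x_{k,j} - mean_j), with n-1 = 4:
  s[U,U] = ((-2.6)·(-2.6) + (1.4)·(1.4) + (-2.6)·(-2.6) + (1.4)·(1.4) + (2.4)·(2.4)) / 4 = 23.2/4 = 5.8
  s[U,V] = ((-2.6)·(1.4) + (1.4)·(0.4) + (-2.6)·(-1.6) + (1.4)·(-0.6) + (2.4)·(0.4)) / 4 = 1.2/4 = 0.3
  s[V,V] = ((1.4)·(1.4) + (0.4)·(0.4) + (-1.6)·(-1.6) + (-0.6)·(-0.6) + (0.4)·(0.4)) / 4 = 5.2/4 = 1.3
  Sample standard deviations s_i = √(s[i,i]):
  s(U) = √(5.8) = 2.4083
  s(V) = √(1.3) = 1.1402

Step 3 — r_{ij} = s_{ij} / (s_i · s_j):
  r[U,U] = 1 (diagonal).
  r[U,V] = 0.3 / (2.4083 · 1.1402) = 0.3 / 2.7459 = 0.1093
  r[V,V] = 1 (diagonal).

R is symmetric with unit diagonal. Assembling:

R = [[1, 0.1093],
 [0.1093, 1]]


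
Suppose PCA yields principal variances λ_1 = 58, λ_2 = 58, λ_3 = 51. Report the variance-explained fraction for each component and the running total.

Step 1 — total variance = trace(Sigma) = Σ λ_i = 58 + 58 + 51 = 167.

Step 2 — fraction explained by component i = λ_i / Σ λ:
  PC1: 58/167 = 0.3473
  PC2: 58/167 = 0.3473
  PC3: 51/167 = 0.3054

Step 3 — cumulative fraction after k components = (λ_1 + ... + λ_k) / Σ λ:
  k = 1: 58/167 = 0.3473
  k = 2: (58 + 58)/167 = 116/167 = 0.6946
  k = 3: (58 + 58 + 51)/167 = 167/167 = 1

Summary (fraction, with percent):

explained: PC1 0.3473 (34.73%), PC2 0.3473 (34.73%), PC3 0.3054 (30.54%);  cumulative: 0.3473, 0.6946, 1


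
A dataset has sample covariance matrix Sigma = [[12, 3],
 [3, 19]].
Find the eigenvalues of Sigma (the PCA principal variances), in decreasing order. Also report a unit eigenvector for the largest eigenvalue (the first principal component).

Step 1 — characteristic polynomial of 2×2 Sigma:
  det(Sigma - λI) = λ² - trace · λ + det = 0.
  trace = 12 + 19 = 31, det = 12·19 - (3)² = 219.
Step 2 — discriminant:
  Δ = trace² - 4·det = 961 - 876 = 85.
Step 3 — eigenvalues:
  λ = (trace ± √Δ)/2 = (31 ± 9.2195)/2,
  λ_1 = 20.1098,  λ_2 = 10.8902.

Step 4 — unit eigenvector for λ_1: solve (Sigma - λ_1 I)v = 0. First row:
  (12 - 20.1098)·v_x + (3)·v_y = 0, i.e. (-8.1098)·v_x + (3)·v_y = 0,
  so v ∝ (b, λ_1 - a) = (3, 8.1098) = u.
  ||u|| = √((3)² + (8.1098)²) = √(74.7684) ≈ 8.6469,
  v_1 = u/||u|| ≈ (0.3469, 0.9379) (||v_1|| = 1).

λ_1 = 20.1098,  λ_2 = 10.8902;  v_1 ≈ (0.3469, 0.9379)


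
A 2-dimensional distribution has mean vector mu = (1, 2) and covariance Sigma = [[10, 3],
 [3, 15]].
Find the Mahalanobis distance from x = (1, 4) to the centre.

Step 1 — centre the observation: (x - mu) = (0, 2).

Step 2 — invert Sigma. det(Sigma) = 10·15 - (3)² = 141.
  Sigma^{-1} = (1/det) · [[d, -b], [-b, a]] = [[0.1064, -0.0213],
 [-0.0213, 0.0709]].

Step 3 — form the quadratic (x - mu)^T · Sigma^{-1} · (x - mu):
  Sigma^{-1} · (x - mu) = (-0.0426, 0.1418).
  (x - mu)^T · [Sigma^{-1} · (x - mu)] = (0)·(-0.0426) + (2)·(0.1418) = 0.2837.

Step 4 — take square root: d = √(0.2837) ≈ 0.5326.

d(x, mu) = √(0.2837) ≈ 0.5326


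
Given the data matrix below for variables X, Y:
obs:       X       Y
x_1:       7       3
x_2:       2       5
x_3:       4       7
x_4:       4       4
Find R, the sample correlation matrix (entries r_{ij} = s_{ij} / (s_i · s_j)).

Step 1 — column means:
  mean(X) = (7 + 2 + 4 + 4) / 4 = 17/4 = 4.25
  mean(Y) = (3 + 5 + 7 + 4) / 4 = 19/4 = 4.75

Step 2 — sample variances and covariances s[i,j] = (1/(n-1)) · Σ_k (x_{k,i} - mean_i) · (x_{k,j} - mean_j), with n-1 = 3:
  s[X,X] = ((2.75)·(2.75) + (-2.25)·(-2.25) + (-0.25)·(-0.25) + (-0.25)·(-0.25)) / 3 = 12.75/3 = 4.25
  s[X,Y] = ((2.75)·(-1.75) + (-2.25)·(0.25) + (-0.25)·(2.25) + (-0.25)·(-0.75)) / 3 = -5.75/3 = -1.9167
  s[Y,Y] = ((-1.75)·(-1.75) + (0.25)·(0.25) + (2.25)·(2.25) + (-0.75)·(-0.75)) / 3 = 8.75/3 = 2.9167
  Sample standard deviations s_i = √(s[i,i]):
  s(X) = √(4.25) = 2.0616
  s(Y) = √(2.9167) = 1.7078

Step 3 — r_{ij} = s_{ij} / (s_i · s_j):
  r[X,X] = 1 (diagonal).
  r[X,Y] = -1.9167 / (2.0616 · 1.7078) = -1.9167 / 3.5208 = -0.5444
  r[Y,Y] = 1 (diagonal).

R is symmetric with unit diagonal. Assembling:

R = [[1, -0.5444],
 [-0.5444, 1]]


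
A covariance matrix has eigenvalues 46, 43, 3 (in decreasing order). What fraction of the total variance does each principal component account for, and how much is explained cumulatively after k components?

Step 1 — total variance = trace(Sigma) = Σ λ_i = 46 + 43 + 3 = 92.

Step 2 — fraction explained by component i = λ_i / Σ λ:
  PC1: 46/92 = 0.5
  PC2: 43/92 = 0.4674
  PC3: 3/92 = 0.0326

Step 3 — cumulative fraction after k components = (λ_1 + ... + λ_k) / Σ λ:
  k = 1: 46/92 = 0.5
  k = 2: (46 + 43)/92 = 89/92 = 0.9674
  k = 3: (46 + 43 + 3)/92 = 92/92 = 1

Summary (fraction, with percent):

explained: PC1 0.5 (50%), PC2 0.4674 (46.74%), PC3 0.0326 (3.26%);  cumulative: 0.5, 0.9674, 1


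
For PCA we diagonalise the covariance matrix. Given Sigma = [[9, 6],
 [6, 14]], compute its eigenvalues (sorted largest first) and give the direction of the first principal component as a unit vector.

Step 1 — characteristic polynomial of 2×2 Sigma:
  det(Sigma - λI) = λ² - trace · λ + det = 0.
  trace = 9 + 14 = 23, det = 9·14 - (6)² = 90.
Step 2 — discriminant:
  Δ = trace² - 4·det = 529 - 360 = 169.
Step 3 — eigenvalues:
  λ = (trace ± √Δ)/2 = (23 ± 13)/2,
  λ_1 = 18,  λ_2 = 5.

Step 4 — unit eigenvector for λ_1: solve (Sigma - λ_1 I)v = 0. First row:
  (9 - 18)·v_x + (6)·v_y = 0, i.e. (-9)·v_x + (6)·v_y = 0,
  so v ∝ (b, λ_1 - a) = (6, 9) = u.
  ||u|| = √((6)² + (9)²) = √(117) ≈ 10.8167,
  v_1 = u/||u|| ≈ (0.5547, 0.8321) (||v_1|| = 1).

λ_1 = 18,  λ_2 = 5;  v_1 ≈ (0.5547, 0.8321)


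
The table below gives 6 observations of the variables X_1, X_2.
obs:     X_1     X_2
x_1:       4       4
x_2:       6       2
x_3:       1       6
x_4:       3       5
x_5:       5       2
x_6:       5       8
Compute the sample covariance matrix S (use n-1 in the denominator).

Step 1 — column means:
  mean(X_1) = (4 + 6 + 1 + 3 + 5 + 5) / 6 = 24/6 = 4
  mean(X_2) = (4 + 2 + 6 + 5 + 2 + 8) / 6 = 27/6 = 4.5

Step 2 — sample covariance S[i,j] = (1/(n-1)) · Σ_k (x_{k,i} - mean_i) · (x_{k,j} - mean_j), with n-1 = 5.
  S[X_1,X_1] = ((0)·(0) + (2)·(2) + (-3)·(-3) + (-1)·(-1) + (1)·(1) + (1)·(1)) / 5 = 16/5 = 3.2
  S[X_1,X_2] = ((0)·(-0.5) + (2)·(-2.5) + (-3)·(1.5) + (-1)·(0.5) + (1)·(-2.5) + (1)·(3.5)) / 5 = -9/5 = -1.8
  S[X_2,X_2] = ((-0.5)·(-0.5) + (-2.5)·(-2.5) + (1.5)·(1.5) + (0.5)·(0.5) + (-2.5)·(-2.5) + (3.5)·(3.5)) / 5 = 27.5/5 = 5.5

S is symmetric (S[j,i] = S[i,j]). Assembling:

S = [[3.2, -1.8],
 [-1.8, 5.5]]


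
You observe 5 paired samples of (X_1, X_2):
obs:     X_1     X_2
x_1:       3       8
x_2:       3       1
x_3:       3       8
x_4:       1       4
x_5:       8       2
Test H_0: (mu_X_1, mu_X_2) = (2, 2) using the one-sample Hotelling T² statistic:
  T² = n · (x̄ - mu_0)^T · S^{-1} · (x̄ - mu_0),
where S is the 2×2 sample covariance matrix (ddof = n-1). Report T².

Step 1 — sample mean vector:
  mean(X_1) = (3 + 3 + 3 + 1 + 8) / 5 = 18/5 = 3.6
  mean(X_2) = (8 + 1 + 8 + 4 + 2) / 5 = 23/5 = 4.6
  x̄ = (3.6, 4.6),  deviation x̄ - mu_0 = (3.6, 4.6) - (2, 2) = (1.6, 2.6).

Step 2 — sample covariance matrix, S[i,j] = (1/(n-1)) · Σ_k (x_{k,i} - mean_i) · (x_{k,j} - mean_j), divisor n-1 = 4:
  S[X_1,X_1] = ((-0.6)·(-0.6) + (-0.6)·(-0.6) + (-0.6)·(-0.6) + (-2.6)·(-2.6) + (4.4)·(4.4)) / 4 = 27.2/4 = 6.8
  S[X_1,X_2] = ((-0.6)·(3.4) + (-0.6)·(-3.6) + (-0.6)·(3.4) + (-2.6)·(-0.6) + (4.4)·(-2.6)) / 4 = -11.8/4 = -2.95
  S[X_2,X_2] = ((3.4)·(3.4) + (-3.6)·(-3.6) + (3.4)·(3.4) + (-0.6)·(-0.6) + (-2.6)·(-2.6)) / 4 = 43.2/4 = 10.8
  S = [[6.8, -2.95],
 [-2.95, 10.8]].

Step 3 — invert S. det(S) = 6.8·10.8 - (-2.95)² = 64.7375.
  S^{-1} = (1/det) · [[d, -b], [-b, a]] = [[0.1668, 0.0456],
 [0.0456, 0.105]].

Step 4 — quadratic form (x̄ - mu_0)^T · S^{-1} · (x̄ - mu_0):
  S^{-1} · (x̄ - mu_0) = (0.3854, 0.346),
  (x̄ - mu_0)^T · [...] = (1.6)·(0.3854) + (2.6)·(0.346) = 1.5163.

Step 5 — scale by n: T² = 5 · 1.5163 = 7.5814.

T² ≈ 7.5814


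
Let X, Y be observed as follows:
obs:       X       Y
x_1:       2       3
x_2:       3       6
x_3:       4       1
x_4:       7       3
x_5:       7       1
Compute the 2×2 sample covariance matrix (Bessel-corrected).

Step 1 — column means:
  mean(X) = (2 + 3 + 4 + 7 + 7) / 5 = 23/5 = 4.6
  mean(Y) = (3 + 6 + 1 + 3 + 1) / 5 = 14/5 = 2.8

Step 2 — sample covariance S[i,j] = (1/(n-1)) · Σ_k (x_{k,i} - mean_i) · (x_{k,j} - mean_j), with n-1 = 4.
  S[X,X] = ((-2.6)·(-2.6) + (-1.6)·(-1.6) + (-0.6)·(-0.6) + (2.4)·(2.4) + (2.4)·(2.4)) / 4 = 21.2/4 = 5.3
  S[X,Y] = ((-2.6)·(0.2) + (-1.6)·(3.2) + (-0.6)·(-1.8) + (2.4)·(0.2) + (2.4)·(-1.8)) / 4 = -8.4/4 = -2.1
  S[Y,Y] = ((0.2)·(0.2) + (3.2)·(3.2) + (-1.8)·(-1.8) + (0.2)·(0.2) + (-1.8)·(-1.8)) / 4 = 16.8/4 = 4.2

S is symmetric (S[j,i] = S[i,j]). Assembling:

S = [[5.3, -2.1],
 [-2.1, 4.2]]


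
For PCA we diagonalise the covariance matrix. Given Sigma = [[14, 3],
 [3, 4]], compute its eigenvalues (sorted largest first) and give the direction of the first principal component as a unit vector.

Step 1 — characteristic polynomial of 2×2 Sigma:
  det(Sigma - λI) = λ² - trace · λ + det = 0.
  trace = 14 + 4 = 18, det = 14·4 - (3)² = 47.
Step 2 — discriminant:
  Δ = trace² - 4·det = 324 - 188 = 136.
Step 3 — eigenvalues:
  λ = (trace ± √Δ)/2 = (18 ± 11.6619)/2,
  λ_1 = 14.831,  λ_2 = 3.169.

Step 4 — unit eigenvector for λ_1: solve (Sigma - λ_1 I)v = 0. First row:
  (14 - 14.831)·v_x + (3)·v_y = 0, i.e. (-0.831)·v_x + (3)·v_y = 0,
  so v ∝ (b, λ_1 - a) = (3, 0.831) = u.
  ||u|| = √((3)² + (0.831)²) = √(9.6905) ≈ 3.113,
  v_1 = u/||u|| ≈ (0.9637, 0.2669) (||v_1|| = 1).

λ_1 = 14.831,  λ_2 = 3.169;  v_1 ≈ (0.9637, 0.2669)


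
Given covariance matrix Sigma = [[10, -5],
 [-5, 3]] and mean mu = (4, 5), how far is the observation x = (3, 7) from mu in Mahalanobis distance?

Step 1 — centre the observation: (x - mu) = (-1, 2).

Step 2 — invert Sigma. det(Sigma) = 10·3 - (-5)² = 5.
  Sigma^{-1} = (1/det) · [[d, -b], [-b, a]] = [[0.6, 1],
 [1, 2]].

Step 3 — form the quadratic (x - mu)^T · Sigma^{-1} · (x - mu):
  Sigma^{-1} · (x - mu) = (1.4, 3).
  (x - mu)^T · [Sigma^{-1} · (x - mu)] = (-1)·(1.4) + (2)·(3) = 4.6.

Step 4 — take square root: d = √(4.6) ≈ 2.1448.

d(x, mu) = √(4.6) ≈ 2.1448


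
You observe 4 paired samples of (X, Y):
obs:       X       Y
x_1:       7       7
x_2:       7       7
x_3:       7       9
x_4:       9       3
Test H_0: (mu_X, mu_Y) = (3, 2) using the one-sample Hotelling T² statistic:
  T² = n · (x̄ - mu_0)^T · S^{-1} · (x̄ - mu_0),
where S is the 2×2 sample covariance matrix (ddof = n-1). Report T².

Step 1 — sample mean vector:
  mean(X) = (7 + 7 + 7 + 9) / 4 = 30/4 = 7.5
  mean(Y) = (7 + 7 + 9 + 3) / 4 = 26/4 = 6.5
  x̄ = (7.5, 6.5),  deviation x̄ - mu_0 = (7.5, 6.5) - (3, 2) = (4.5, 4.5).

Step 2 — sample covariance matrix, S[i,j] = (1/(n-1)) · Σ_k (x_{k,i} - mean_i) · (x_{k,j} - mean_j), divisor n-1 = 3:
  S[X,X] = ((-0.5)·(-0.5) + (-0.5)·(-0.5) + (-0.5)·(-0.5) + (1.5)·(1.5)) / 3 = 3/3 = 1
  S[X,Y] = ((-0.5)·(0.5) + (-0.5)·(0.5) + (-0.5)·(2.5) + (1.5)·(-3.5)) / 3 = -7/3 = -2.3333
  S[Y,Y] = ((0.5)·(0.5) + (0.5)·(0.5) + (2.5)·(2.5) + (-3.5)·(-3.5)) / 3 = 19/3 = 6.3333
  S = [[1, -2.3333],
 [-2.3333, 6.3333]].

Step 3 — invert S. det(S) = 1·6.3333 - (-2.3333)² = 0.8889.
  S^{-1} = (1/det) · [[d, -b], [-b, a]] = [[7.125, 2.625],
 [2.625, 1.125]].

Step 4 — quadratic form (x̄ - mu_0)^T · S^{-1} · (x̄ - mu_0):
  S^{-1} · (x̄ - mu_0) = (43.875, 16.875),
  (x̄ - mu_0)^T · [...] = (4.5)·(43.875) + (4.5)·(16.875) = 273.375.

Step 5 — scale by n: T² = 4 · 273.375 = 1093.5.

T² ≈ 1093.5


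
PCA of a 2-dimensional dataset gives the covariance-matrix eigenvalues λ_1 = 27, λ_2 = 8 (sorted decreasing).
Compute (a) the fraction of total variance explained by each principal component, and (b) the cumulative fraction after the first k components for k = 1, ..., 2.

Step 1 — total variance = trace(Sigma) = Σ λ_i = 27 + 8 = 35.

Step 2 — fraction explained by component i = λ_i / Σ λ:
  PC1: 27/35 = 0.7714
  PC2: 8/35 = 0.2286

Step 3 — cumulative fraction after k components = (λ_1 + ... + λ_k) / Σ λ:
  k = 1: 27/35 = 0.7714
  k = 2: (27 + 8)/35 = 35/35 = 1

Summary (fraction, with percent):

explained: PC1 0.7714 (77.14%), PC2 0.2286 (22.86%);  cumulative: 0.7714, 1


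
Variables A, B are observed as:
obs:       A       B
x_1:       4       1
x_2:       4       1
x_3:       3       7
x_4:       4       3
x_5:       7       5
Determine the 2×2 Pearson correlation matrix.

Step 1 — column means:
  mean(A) = (4 + 4 + 3 + 4 + 7) / 5 = 22/5 = 4.4
  mean(B) = (1 + 1 + 7 + 3 + 5) / 5 = 17/5 = 3.4

Step 2 — sample variances and covariances s[i,j] = (1/(n-1)) · Σ_k (x_{k,i} - mean_i) · (x_{k,j} - mean_j), with n-1 = 4:
  s[A,A] = ((-0.4)·(-0.4) + (-0.4)·(-0.4) + (-1.4)·(-1.4) + (-0.4)·(-0.4) + (2.6)·(2.6)) / 4 = 9.2/4 = 2.3
  s[A,B] = ((-0.4)·(-2.4) + (-0.4)·(-2.4) + (-1.4)·(3.6) + (-0.4)·(-0.4) + (2.6)·(1.6)) / 4 = 1.2/4 = 0.3
  s[B,B] = ((-2.4)·(-2.4) + (-2.4)·(-2.4) + (3.6)·(3.6) + (-0.4)·(-0.4) + (1.6)·(1.6)) / 4 = 27.2/4 = 6.8
  Sample standard deviations s_i = √(s[i,i]):
  s(A) = √(2.3) = 1.5166
  s(B) = √(6.8) = 2.6077

Step 3 — r_{ij} = s_{ij} / (s_i · s_j):
  r[A,A] = 1 (diagonal).
  r[A,B] = 0.3 / (1.5166 · 2.6077) = 0.3 / 3.9547 = 0.0759
  r[B,B] = 1 (diagonal).

R is symmetric with unit diagonal. Assembling:

R = [[1, 0.0759],
 [0.0759, 1]]


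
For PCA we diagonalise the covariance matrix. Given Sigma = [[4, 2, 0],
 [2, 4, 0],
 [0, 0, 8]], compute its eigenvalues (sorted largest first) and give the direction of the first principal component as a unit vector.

Step 1 — characteristic polynomial p(λ) = det(λI - Sigma) = λ³ - tr·λ² + c_1·λ - det, where tr = trace, c_1 = sum of the principal 2×2 minors, det = det(Sigma):
  tr = 4 + 4 + 8 = 16,
  c_1 = (4·4 - (2)²) + (4·8 - (0)²) + (4·8 - (0)²) = 12 + 32 + 32 = 76,
  det = 4·(4·8 - (0)²) - (2)·((2)·8 - (0)·(0)) + (0)·((2)·(0) - 4·(0)) = 4·(32) - (2)·(16) + (0)·(0) = 96.
  So p(λ) = λ³ - 16λ² + 76λ - 96.
Step 2 — look for an integer root (rational root theorem: any rational root is an integer divisor of 96). Testing λ = 2:
  p(2) = 8 - 64 + 152 - 96 = 0  ✓
  Dividing out (λ - 2): p(λ) = (λ - 2)(λ² - 14λ + 48).
Step 3 — remaining eigenvalues from the quadratic λ² - 14λ + 48 = 0:
  Δ = 14² - 4·48 = 196 - 192 = 4,  λ = (14 ± √4)/2 = (14 ± 2)/2 = 8 or 6.
  Sorted: λ_1 = 8,  λ_2 = 6,  λ_3 = 2  (check: sum = 16 = tr ✓).

Step 4 — unit eigenvector for λ_1 = 8: v spans the null space of (Sigma - λ_1 I), whose rows are
  r_1 = (-4, 2, 0),  r_2 = (2, -4, 0),  r_3 = (0, 0, 0).
  v is orthogonal to every row, so take v ∝ r_1 × r_2 = ((2)·(0) - (0)·(-4), (0)·(2) - (-4)·(0), (-4)·(-4) - (2)·(2)) = (0, 0, 12).
  Rescale (divide by 12): u = (0, 0, 1).
  ||u|| = √((0)² + (0)² + (1)²) = √(1) = 1,  v_1 = u/||u|| ≈ (0, 0, 1) (||v_1|| = 1).

λ_1 = 8,  λ_2 = 6,  λ_3 = 2;  v_1 ≈ (0, 0, 1)


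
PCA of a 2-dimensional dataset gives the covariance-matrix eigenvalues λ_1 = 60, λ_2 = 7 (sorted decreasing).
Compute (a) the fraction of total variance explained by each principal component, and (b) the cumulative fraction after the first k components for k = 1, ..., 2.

Step 1 — total variance = trace(Sigma) = Σ λ_i = 60 + 7 = 67.

Step 2 — fraction explained by component i = λ_i / Σ λ:
  PC1: 60/67 = 0.8955
  PC2: 7/67 = 0.1045

Step 3 — cumulative fraction after k components = (λ_1 + ... + λ_k) / Σ λ:
  k = 1: 60/67 = 0.8955
  k = 2: (60 + 7)/67 = 67/67 = 1

Summary (fraction, with percent):

explained: PC1 0.8955 (89.55%), PC2 0.1045 (10.45%);  cumulative: 0.8955, 1


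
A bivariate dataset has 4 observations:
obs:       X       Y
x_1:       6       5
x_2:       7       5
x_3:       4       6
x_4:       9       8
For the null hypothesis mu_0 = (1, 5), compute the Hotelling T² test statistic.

Step 1 — sample mean vector:
  mean(X) = (6 + 7 + 4 + 9) / 4 = 26/4 = 6.5
  mean(Y) = (5 + 5 + 6 + 8) / 4 = 24/4 = 6
  x̄ = (6.5, 6),  deviation x̄ - mu_0 = (6.5, 6) - (1, 5) = (5.5, 1).

Step 2 — sample covariance matrix, S[i,j] = (1/(n-1)) · Σ_k (x_{k,i} - mean_i) · (x_{k,j} - mean_j), divisor n-1 = 3:
  S[X,X] = ((-0.5)·(-0.5) + (0.5)·(0.5) + (-2.5)·(-2.5) + (2.5)·(2.5)) / 3 = 13/3 = 4.3333
  S[X,Y] = ((-0.5)·(-1) + (0.5)·(-1) + (-2.5)·(0) + (2.5)·(2)) / 3 = 5/3 = 1.6667
  S[Y,Y] = ((-1)·(-1) + (-1)·(-1) + (0)·(0) + (2)·(2)) / 3 = 6/3 = 2
  S = [[4.3333, 1.6667],
 [1.6667, 2]].

Step 3 — invert S. det(S) = 4.3333·2 - (1.6667)² = 5.8889.
  S^{-1} = (1/det) · [[d, -b], [-b, a]] = [[0.3396, -0.283],
 [-0.283, 0.7358]].

Step 4 — quadratic form (x̄ - mu_0)^T · S^{-1} · (x̄ - mu_0):
  S^{-1} · (x̄ - mu_0) = (1.5849, -0.8208),
  (x̄ - mu_0)^T · [...] = (5.5)·(1.5849) + (1)·(-0.8208) = 7.8962.

Step 5 — scale by n: T² = 4 · 7.8962 = 31.5849.

T² ≈ 31.5849


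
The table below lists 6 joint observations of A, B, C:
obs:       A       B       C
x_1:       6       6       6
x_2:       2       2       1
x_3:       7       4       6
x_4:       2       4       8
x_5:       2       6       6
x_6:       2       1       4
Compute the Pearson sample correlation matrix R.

Step 1 — column means:
  mean(A) = (6 + 2 + 7 + 2 + 2 + 2) / 6 = 21/6 = 3.5
  mean(B) = (6 + 2 + 4 + 4 + 6 + 1) / 6 = 23/6 = 3.8333
  mean(C) = (6 + 1 + 6 + 8 + 6 + 4) / 6 = 31/6 = 5.1667

Step 2 — sample variances and covariances s[i,j] = (1/(n-1)) · Σ_k (x_{k,i} - mean_i) · (x_{k,j} - mean_j), with n-1 = 5:
  s[A,A] = ((2.5)·(2.5) + (-1.5)·(-1.5) + (3.5)·(3.5) + (-1.5)·(-1.5) + (-1.5)·(-1.5) + (-1.5)·(-1.5)) / 5 = 27.5/5 = 5.5
  s[A,B] = ((2.5)·(2.1667) + (-1.5)·(-1.8333) + (3.5)·(0.1667) + (-1.5)·(0.1667) + (-1.5)·(2.1667) + (-1.5)·(-2.8333)) / 5 = 9.5/5 = 1.9
  s[A,C] = ((2.5)·(0.8333) + (-1.5)·(-4.1667) + (3.5)·(0.8333) + (-1.5)·(2.8333) + (-1.5)·(0.8333) + (-1.5)·(-1.1667)) / 5 = 7.5/5 = 1.5
  s[B,B] = ((2.1667)·(2.1667) + (-1.8333)·(-1.8333) + (0.1667)·(0.1667) + (0.1667)·(0.1667) + (2.1667)·(2.1667) + (-2.8333)·(-2.8333)) / 5 = 20.8333/5 = 4.1667
  s[B,C] = ((2.1667)·(0.8333) + (-1.8333)·(-4.1667) + (0.1667)·(0.8333) + (0.1667)·(2.8333) + (2.1667)·(0.8333) + (-2.8333)·(-1.1667)) / 5 = 15.1667/5 = 3.0333
  s[C,C] = ((0.8333)·(0.8333) + (-4.1667)·(-4.1667) + (0.8333)·(0.8333) + (2.8333)·(2.8333) + (0.8333)·(0.8333) + (-1.1667)·(-1.1667)) / 5 = 28.8333/5 = 5.7667
  Sample standard deviations s_i = √(s[i,i]):
  s(A) = √(5.5) = 2.3452
  s(B) = √(4.1667) = 2.0412
  s(C) = √(5.7667) = 2.4014

Step 3 — r_{ij} = s_{ij} / (s_i · s_j):
  r[A,A] = 1 (diagonal).
  r[A,B] = 1.9 / (2.3452 · 2.0412) = 1.9 / 4.7871 = 0.3969
  r[A,C] = 1.5 / (2.3452 · 2.4014) = 1.5 / 5.6318 = 0.2663
  r[B,B] = 1 (diagonal).
  r[B,C] = 3.0333 / (2.0412 · 2.4014) = 3.0333 / 4.9018 = 0.6188
  r[C,C] = 1 (diagonal).

R is symmetric with unit diagonal. Assembling:

R = [[1, 0.3969, 0.2663],
 [0.3969, 1, 0.6188],
 [0.2663, 0.6188, 1]]


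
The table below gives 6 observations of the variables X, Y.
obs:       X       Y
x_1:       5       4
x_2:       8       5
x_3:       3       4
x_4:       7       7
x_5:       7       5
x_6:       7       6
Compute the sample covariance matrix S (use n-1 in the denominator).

Step 1 — column means:
  mean(X) = (5 + 8 + 3 + 7 + 7 + 7) / 6 = 37/6 = 6.1667
  mean(Y) = (4 + 5 + 4 + 7 + 5 + 6) / 6 = 31/6 = 5.1667

Step 2 — sample covariance S[i,j] = (1/(n-1)) · Σ_k (x_{k,i} - mean_i) · (x_{k,j} - mean_j), with n-1 = 5.
  S[X,X] = ((-1.1667)·(-1.1667) + (1.8333)·(1.8333) + (-3.1667)·(-3.1667) + (0.8333)·(0.8333) + (0.8333)·(0.8333) + (0.8333)·(0.8333)) / 5 = 16.8333/5 = 3.3667
  S[X,Y] = ((-1.1667)·(-1.1667) + (1.8333)·(-0.1667) + (-3.1667)·(-1.1667) + (0.8333)·(1.8333) + (0.8333)·(-0.1667) + (0.8333)·(0.8333)) / 5 = 6.8333/5 = 1.3667
  S[Y,Y] = ((-1.1667)·(-1.1667) + (-0.1667)·(-0.1667) + (-1.1667)·(-1.1667) + (1.8333)·(1.8333) + (-0.1667)·(-0.1667) + (0.8333)·(0.8333)) / 5 = 6.8333/5 = 1.3667

S is symmetric (S[j,i] = S[i,j]). Assembling:

S = [[3.3667, 1.3667],
 [1.3667, 1.3667]]


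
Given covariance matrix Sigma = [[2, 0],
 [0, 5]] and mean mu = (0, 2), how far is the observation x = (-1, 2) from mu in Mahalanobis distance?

Step 1 — centre the observation: (x - mu) = (-1, 0).

Step 2 — invert Sigma. det(Sigma) = 2·5 - (0)² = 10.
  Sigma^{-1} = (1/det) · [[d, -b], [-b, a]] = [[0.5, 0],
 [0, 0.2]].

Step 3 — form the quadratic (x - mu)^T · Sigma^{-1} · (x - mu):
  Sigma^{-1} · (x - mu) = (-0.5, 0).
  (x - mu)^T · [Sigma^{-1} · (x - mu)] = (-1)·(-0.5) + (0)·(0) = 0.5.

Step 4 — take square root: d = √(0.5) ≈ 0.7071.

d(x, mu) = √(0.5) ≈ 0.7071


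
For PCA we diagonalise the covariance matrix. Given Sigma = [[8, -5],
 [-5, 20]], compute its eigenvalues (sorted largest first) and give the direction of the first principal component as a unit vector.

Step 1 — characteristic polynomial of 2×2 Sigma:
  det(Sigma - λI) = λ² - trace · λ + det = 0.
  trace = 8 + 20 = 28, det = 8·20 - (-5)² = 135.
Step 2 — discriminant:
  Δ = trace² - 4·det = 784 - 540 = 244.
Step 3 — eigenvalues:
  λ = (trace ± √Δ)/2 = (28 ± 15.6205)/2,
  λ_1 = 21.8102,  λ_2 = 6.1898.

Step 4 — unit eigenvector for λ_1: solve (Sigma - λ_1 I)v = 0. First row:
  (8 - 21.8102)·v_x + (-5)·v_y = 0, i.e. (-13.8102)·v_x + (-5)·v_y = 0,
  so v ∝ (b, λ_1 - a) = (-5, 13.8102); multiply by -1 so the first entry is positive: u = (5, -13.8102).
  ||u|| = √((5)² + (-13.8102)²) = √(215.723) ≈ 14.6875,
  v_1 = u/||u|| ≈ (0.3404, -0.9403) (||v_1|| = 1).

λ_1 = 21.8102,  λ_2 = 6.1898;  v_1 ≈ (0.3404, -0.9403)


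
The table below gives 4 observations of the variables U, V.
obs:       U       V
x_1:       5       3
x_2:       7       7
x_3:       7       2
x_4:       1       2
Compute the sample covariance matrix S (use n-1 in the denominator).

Step 1 — column means:
  mean(U) = (5 + 7 + 7 + 1) / 4 = 20/4 = 5
  mean(V) = (3 + 7 + 2 + 2) / 4 = 14/4 = 3.5

Step 2 — sample covariance S[i,j] = (1/(n-1)) · Σ_k (x_{k,i} - mean_i) · (x_{k,j} - mean_j), with n-1 = 3.
  S[U,U] = ((0)·(0) + (2)·(2) + (2)·(2) + (-4)·(-4)) / 3 = 24/3 = 8
  S[U,V] = ((0)·(-0.5) + (2)·(3.5) + (2)·(-1.5) + (-4)·(-1.5)) / 3 = 10/3 = 3.3333
  S[V,V] = ((-0.5)·(-0.5) + (3.5)·(3.5) + (-1.5)·(-1.5) + (-1.5)·(-1.5)) / 3 = 17/3 = 5.6667

S is symmetric (S[j,i] = S[i,j]). Assembling:

S = [[8, 3.3333],
 [3.3333, 5.6667]]


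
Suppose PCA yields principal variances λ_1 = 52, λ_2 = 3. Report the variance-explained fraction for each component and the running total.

Step 1 — total variance = trace(Sigma) = Σ λ_i = 52 + 3 = 55.

Step 2 — fraction explained by component i = λ_i / Σ λ:
  PC1: 52/55 = 0.9455
  PC2: 3/55 = 0.0545

Step 3 — cumulative fraction after k components = (λ_1 + ... + λ_k) / Σ λ:
  k = 1: 52/55 = 0.9455
  k = 2: (52 + 3)/55 = 55/55 = 1

Summary (fraction, with percent):

explained: PC1 0.9455 (94.55%), PC2 0.0545 (5.45%);  cumulative: 0.9455, 1


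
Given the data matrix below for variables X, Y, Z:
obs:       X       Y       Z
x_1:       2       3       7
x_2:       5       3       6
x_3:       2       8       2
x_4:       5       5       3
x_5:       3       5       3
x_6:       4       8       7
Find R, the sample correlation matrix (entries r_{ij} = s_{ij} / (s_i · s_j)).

Step 1 — column means:
  mean(X) = (2 + 5 + 2 + 5 + 3 + 4) / 6 = 21/6 = 3.5
  mean(Y) = (3 + 3 + 8 + 5 + 5 + 8) / 6 = 32/6 = 5.3333
  mean(Z) = (7 + 6 + 2 + 3 + 3 + 7) / 6 = 28/6 = 4.6667

Step 2 — sample variances and covariances s[i,j] = (1/(n-1)) · Σ_k (x_{k,i} - mean_i) · (x_{k,j} - mean_j), with n-1 = 5:
  s[X,X] = ((-1.5)·(-1.5) + (1.5)·(1.5) + (-1.5)·(-1.5) + (1.5)·(1.5) + (-0.5)·(-0.5) + (0.5)·(0.5)) / 5 = 9.5/5 = 1.9
  s[X,Y] = ((-1.5)·(-2.3333) + (1.5)·(-2.3333) + (-1.5)·(2.6667) + (1.5)·(-0.3333) + (-0.5)·(-0.3333) + (0.5)·(2.6667)) / 5 = -3/5 = -0.6
  s[X,Z] = ((-1.5)·(2.3333) + (1.5)·(1.3333) + (-1.5)·(-2.6667) + (1.5)·(-1.6667) + (-0.5)·(-1.6667) + (0.5)·(2.3333)) / 5 = 2/5 = 0.4
  s[Y,Y] = ((-2.3333)·(-2.3333) + (-2.3333)·(-2.3333) + (2.6667)·(2.6667) + (-0.3333)·(-0.3333) + (-0.3333)·(-0.3333) + (2.6667)·(2.6667)) / 5 = 25.3333/5 = 5.0667
  s[Y,Z] = ((-2.3333)·(2.3333) + (-2.3333)·(1.3333) + (2.6667)·(-2.6667) + (-0.3333)·(-1.6667) + (-0.3333)·(-1.6667) + (2.6667)·(2.3333)) / 5 = -8.3333/5 = -1.6667
  s[Z,Z] = ((2.3333)·(2.3333) + (1.3333)·(1.3333) + (-2.6667)·(-2.6667) + (-1.6667)·(-1.6667) + (-1.6667)·(-1.6667) + (2.3333)·(2.3333)) / 5 = 25.3333/5 = 5.0667
  Sample standard deviations s_i = √(s[i,i]):
  s(X) = √(1.9) = 1.3784
  s(Y) = √(5.0667) = 2.2509
  s(Z) = √(5.0667) = 2.2509

Step 3 — r_{ij} = s_{ij} / (s_i · s_j):
  r[X,X] = 1 (diagonal).
  r[X,Y] = -0.6 / (1.3784 · 2.2509) = -0.6 / 3.1027 = -0.1934
  r[X,Z] = 0.4 / (1.3784 · 2.2509) = 0.4 / 3.1027 = 0.1289
  r[Y,Y] = 1 (diagonal).
  r[Y,Z] = -1.6667 / (2.2509 · 2.2509) = -1.6667 / 5.0667 = -0.3289
  r[Z,Z] = 1 (diagonal).

R is symmetric with unit diagonal. Assembling:

R = [[1, -0.1934, 0.1289],
 [-0.1934, 1, -0.3289],
 [0.1289, -0.3289, 1]]


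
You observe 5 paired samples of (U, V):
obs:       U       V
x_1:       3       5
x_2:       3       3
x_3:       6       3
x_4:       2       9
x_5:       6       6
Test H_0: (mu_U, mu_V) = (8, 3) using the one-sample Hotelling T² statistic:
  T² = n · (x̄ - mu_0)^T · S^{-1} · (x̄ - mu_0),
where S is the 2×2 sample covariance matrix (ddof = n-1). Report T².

Step 1 — sample mean vector:
  mean(U) = (3 + 3 + 6 + 2 + 6) / 5 = 20/5 = 4
  mean(V) = (5 + 3 + 3 + 9 + 6) / 5 = 26/5 = 5.2
  x̄ = (4, 5.2),  deviation x̄ - mu_0 = (4, 5.2) - (8, 3) = (-4, 2.2).

Step 2 — sample covariance matrix, S[i,j] = (1/(n-1)) · Σ_k (x_{k,i} - mean_i) · (x_{k,j} - mean_j), divisor n-1 = 4:
  S[U,U] = ((-1)·(-1) + (-1)·(-1) + (2)·(2) + (-2)·(-2) + (2)·(2)) / 4 = 14/4 = 3.5
  S[U,V] = ((-1)·(-0.2) + (-1)·(-2.2) + (2)·(-2.2) + (-2)·(3.8) + (2)·(0.8)) / 4 = -8/4 = -2
  S[V,V] = ((-0.2)·(-0.2) + (-2.2)·(-2.2) + (-2.2)·(-2.2) + (3.8)·(3.8) + (0.8)·(0.8)) / 4 = 24.8/4 = 6.2
  S = [[3.5, -2],
 [-2, 6.2]].

Step 3 — invert S. det(S) = 3.5·6.2 - (-2)² = 17.7.
  S^{-1} = (1/det) · [[d, -b], [-b, a]] = [[0.3503, 0.113],
 [0.113, 0.1977]].

Step 4 — quadratic form (x̄ - mu_0)^T · S^{-1} · (x̄ - mu_0):
  S^{-1} · (x̄ - mu_0) = (-1.1525, -0.0169),
  (x̄ - mu_0)^T · [...] = (-4)·(-1.1525) + (2.2)·(-0.0169) = 4.5729.

Step 5 — scale by n: T² = 5 · 4.5729 = 22.8644.

T² ≈ 22.8644


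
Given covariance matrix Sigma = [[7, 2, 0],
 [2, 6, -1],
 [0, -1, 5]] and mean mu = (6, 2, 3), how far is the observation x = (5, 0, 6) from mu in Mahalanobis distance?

Step 1 — centre the observation: (x - mu) = (-1, -2, 3).

Step 2 — invert Sigma (cofactor / det for 3×3, or solve directly):
  Sigma^{-1} = [[0.1585, -0.0546, -0.0109],
 [-0.0546, 0.1913, 0.0383],
 [-0.0109, 0.0383, 0.2077]].

Step 3 — form the quadratic (x - mu)^T · Sigma^{-1} · (x - mu):
  Sigma^{-1} · (x - mu) = (-0.082, -0.2131, 0.5574).
  (x - mu)^T · [Sigma^{-1} · (x - mu)] = (-1)·(-0.082) + (-2)·(-0.2131) + (3)·(0.5574) = 2.1803.

Step 4 — take square root: d = √(2.1803) ≈ 1.4766.

d(x, mu) = √(2.1803) ≈ 1.4766


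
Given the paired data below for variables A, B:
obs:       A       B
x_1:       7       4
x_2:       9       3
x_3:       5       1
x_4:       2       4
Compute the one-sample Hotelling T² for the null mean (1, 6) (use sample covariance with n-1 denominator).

Step 1 — sample mean vector:
  mean(A) = (7 + 9 + 5 + 2) / 4 = 23/4 = 5.75
  mean(B) = (4 + 3 + 1 + 4) / 4 = 12/4 = 3
  x̄ = (5.75, 3),  deviation x̄ - mu_0 = (5.75, 3) - (1, 6) = (4.75, -3).

Step 2 — sample covariance matrix, S[i,j] = (1/(n-1)) · Σ_k (x_{k,i} - mean_i) · (x_{k,j} - mean_j), divisor n-1 = 3:
  S[A,A] = ((1.25)·(1.25) + (3.25)·(3.25) + (-0.75)·(-0.75) + (-3.75)·(-3.75)) / 3 = 26.75/3 = 8.9167
  S[A,B] = ((1.25)·(1) + (3.25)·(0) + (-0.75)·(-2) + (-3.75)·(1)) / 3 = -1/3 = -0.3333
  S[B,B] = ((1)·(1) + (0)·(0) + (-2)·(-2) + (1)·(1)) / 3 = 6/3 = 2
  S = [[8.9167, -0.3333],
 [-0.3333, 2]].

Step 3 — invert S. det(S) = 8.9167·2 - (-0.3333)² = 17.7222.
  S^{-1} = (1/det) · [[d, -b], [-b, a]] = [[0.1129, 0.0188],
 [0.0188, 0.5031]].

Step 4 — quadratic form (x̄ - mu_0)^T · S^{-1} · (x̄ - mu_0):
  S^{-1} · (x̄ - mu_0) = (0.4796, -1.4201),
  (x̄ - mu_0)^T · [...] = (4.75)·(0.4796) + (-3)·(-1.4201) = 6.5384.

Step 5 — scale by n: T² = 4 · 6.5384 = 26.1536.

T² ≈ 26.1536
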